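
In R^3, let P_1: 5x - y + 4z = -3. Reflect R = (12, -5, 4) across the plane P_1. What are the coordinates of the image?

λ = (n·R − d)/|n|² = (81 − (-3))/42 = 2.
Reflection = R − 2λn = (12, -5, 4) − 4·(5, -1, 4) = (-8, -1, -12).

(-8, -1, -12)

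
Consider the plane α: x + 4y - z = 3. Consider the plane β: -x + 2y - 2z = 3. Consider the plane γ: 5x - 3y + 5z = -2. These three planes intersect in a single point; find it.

Solving the 3×3 linear system x + 4y - z = 3, -x + 2y - 2z = 3, 5x - 3y + 5z = -2 (e.g. by elimination or Cramer's rule, determinant = -9) gives (3, -1, -4).

(3, -1, -4)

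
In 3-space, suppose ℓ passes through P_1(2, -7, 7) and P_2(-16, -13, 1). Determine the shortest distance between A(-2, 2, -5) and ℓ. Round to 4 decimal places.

14.8508

A direction vector for ℓ is P_2 − P_1 = (-18, -6, -6).
Taking (2, -7, 7) on ℓ with direction v = (-18, -6, -6): w = A − (2, -7, 7) = (-4, 9, -12), and w × v = (-126, 192, 186).
Distance = |w × v| / |v| = √87336 / √396 ≈ 14.8508.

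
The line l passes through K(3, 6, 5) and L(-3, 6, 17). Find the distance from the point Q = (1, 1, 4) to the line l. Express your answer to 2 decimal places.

A direction vector for l is L − K = (-6, 0, 12).
Taking (3, 6, 5) on l with direction v = (-6, 0, 12): w = Q − (3, 6, 5) = (-2, -5, -1), and w × v = (-60, 30, -30).
Distance = |w × v| / |v| = √5400 / √180 ≈ 5.48.

5.48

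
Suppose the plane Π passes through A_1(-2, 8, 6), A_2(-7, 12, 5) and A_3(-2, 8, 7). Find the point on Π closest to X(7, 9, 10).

(3, 4, 10)

A_1A_2 = (-5, 4, -1), A_1A_3 = (0, 0, 1); a normal to Π is A_1A_2 × A_1A_3 = (4, 5, 0).
Using A_1: Π has equation 4x + 5y = 32.
Foot = X − λn with λ = (n·X − d)/|n|² = (73 − 32)/41 = 1.
Foot = (7, 9, 10) − 1·(4, 5, 0) = (3, 4, 10).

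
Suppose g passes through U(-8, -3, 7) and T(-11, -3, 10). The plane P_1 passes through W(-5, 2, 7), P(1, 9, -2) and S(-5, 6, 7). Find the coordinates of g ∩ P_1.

A direction vector for g is T − U = (-3, 0, 3).
WP = (6, 7, -9), WS = (0, 4, 0); a normal to P_1 is WP × WS = (36, 0, 24).
Using W: P_1 has equation 36x + 24z = -12.
Substitute r = (-8, -3, 7) + t(-3, 0, 3) into the plane: -120 + (-36)t = -12, so t = -3.
Intersection: (-8, -3, 7) + (-3)·(-3, 0, 3) = (1, -3, -2).

(1, -3, -2)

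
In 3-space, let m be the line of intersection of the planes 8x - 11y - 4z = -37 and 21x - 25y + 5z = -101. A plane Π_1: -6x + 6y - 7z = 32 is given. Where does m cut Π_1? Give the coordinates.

(4, 7, -2)

Direction of m: (8, -11, -4) × (21, -25, 5) = (-155, -124, 31).
A point on m: solving the two plane equations with x = 24 gives (24, 23, -6).
Substitute r = (24, 23, -6) + t(-155, -124, 31) into the plane: 36 + (-31)t = 32, so t = 4/31.
Intersection: (24, 23, -6) + (4/31)·(-155, -124, 31) = (4, 7, -2).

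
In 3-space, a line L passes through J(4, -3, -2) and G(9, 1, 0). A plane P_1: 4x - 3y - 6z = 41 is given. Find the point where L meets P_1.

(-1, -7, -4)

A direction vector for L is G − J = (5, 4, 2).
Substitute r = (4, -3, -2) + t(5, 4, 2) into the plane: 37 + (-4)t = 41, so t = -1.
Intersection: (4, -3, -2) + (-1)·(5, 4, 2) = (-1, -7, -4).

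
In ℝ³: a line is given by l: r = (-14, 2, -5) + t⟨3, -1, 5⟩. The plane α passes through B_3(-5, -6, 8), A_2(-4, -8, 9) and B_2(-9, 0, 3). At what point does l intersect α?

B_3A_2 = (1, -2, 1), B_3B_2 = (-4, 6, -5); a normal to α is B_3A_2 × B_3B_2 = (4, 1, -2).
Using B_3: α has equation 4x + y - 2z = -42.
Substitute r = (-14, 2, -5) + t(3, -1, 5) into the plane: -44 + 1t = -42, so t = 2.
Intersection: (-14, 2, -5) + 2·(3, -1, 5) = (-8, 0, 5).

(-8, 0, 5)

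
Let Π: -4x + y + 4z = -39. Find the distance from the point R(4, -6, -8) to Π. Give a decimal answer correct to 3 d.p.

n·R − d = (-4)·(4) + (1)·(-6) + (4)·(-8) − (-39) = -15; |n| = √33.
Distance = |-15| / √33 = 15/√33 ≈ 2.611.

2.611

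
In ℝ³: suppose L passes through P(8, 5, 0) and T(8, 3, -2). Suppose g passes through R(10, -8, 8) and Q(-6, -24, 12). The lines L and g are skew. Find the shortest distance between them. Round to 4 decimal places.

A direction vector for L is T − P = (0, -2, -2).
A direction vector for g is Q − R = (-16, -16, 4).
Common perpendicular direction n = (0, -2, -2) × (-16, -16, 4) = (-40, 32, -32).
With w = (10, -8, 8) − (8, 5, 0) = (2, -13, 8), w · n = -752.
Distance = |w · n| / |n| = |-752| / √3648 ≈ 12.4506.

12.4506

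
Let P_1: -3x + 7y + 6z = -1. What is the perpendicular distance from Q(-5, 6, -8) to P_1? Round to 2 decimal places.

n·Q − d = (-3)·(-5) + (7)·(6) + (6)·(-8) − (-1) = 10; |n| = √94.
Distance = |10| / √94 = 10/√94 ≈ 1.03.

1.03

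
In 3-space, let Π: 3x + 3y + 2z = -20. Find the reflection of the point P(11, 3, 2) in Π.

λ = (n·P − d)/|n|² = (46 − (-20))/22 = 3.
Reflection = P − 2λn = (11, 3, 2) − 6·(3, 3, 2) = (-7, -15, -10).

(-7, -15, -10)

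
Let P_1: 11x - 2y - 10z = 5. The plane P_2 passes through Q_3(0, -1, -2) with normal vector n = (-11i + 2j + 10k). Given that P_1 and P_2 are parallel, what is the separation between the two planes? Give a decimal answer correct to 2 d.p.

1.13

P_2: n·r = n·Q_3 gives -11x + 2y + 10z = -22.
Rescale P_2 by 1/(-1): 11x - 2y - 10z = 22. Then distance = |5 − 22| / √225 ≈ 1.13.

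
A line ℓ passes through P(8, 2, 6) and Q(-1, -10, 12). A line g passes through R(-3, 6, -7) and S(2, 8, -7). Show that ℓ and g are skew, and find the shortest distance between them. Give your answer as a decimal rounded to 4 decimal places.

A direction vector for ℓ is Q − P = (-9, -12, 6).
A direction vector for g is S − R = (5, 2, 0).
Common perpendicular direction n = (-9, -12, 6) × (5, 2, 0) = (-12, 30, 42).
With w = (-3, 6, -7) − (8, 2, 6) = (-11, 4, -13), w · n = -294.
Since n ≠ 0 the lines are not parallel, and w · n = -294 ≠ 0 so they do not intersect; hence they are skew.
Distance = |w · n| / |n| = |-294| / √2808 ≈ 5.5482.

5.5482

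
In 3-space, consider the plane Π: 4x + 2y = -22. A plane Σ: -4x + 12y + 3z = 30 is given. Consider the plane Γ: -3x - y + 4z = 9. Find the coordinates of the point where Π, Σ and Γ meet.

(-6, 1, -2)

Solving the 3×3 linear system 4x + 2y = -22, -4x + 12y + 3z = 30, -3x - y + 4z = 9 (e.g. by elimination or Cramer's rule, determinant = 218) gives (-6, 1, -2).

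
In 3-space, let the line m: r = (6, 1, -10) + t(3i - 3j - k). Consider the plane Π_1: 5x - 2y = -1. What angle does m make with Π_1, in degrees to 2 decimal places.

63.46

sin θ = |n·v| / (|n||v|) = |21| / (√29 · √19) = 0.89463.
θ ≈ 63.46°.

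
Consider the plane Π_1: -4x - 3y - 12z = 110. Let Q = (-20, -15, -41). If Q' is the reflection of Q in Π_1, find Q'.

(4, 3, 31)

λ = (n·Q − d)/|n|² = (617 − 110)/169 = 3.
Reflection = Q − 2λn = (-20, -15, -41) − 6·(-4, -3, -12) = (4, 3, 31).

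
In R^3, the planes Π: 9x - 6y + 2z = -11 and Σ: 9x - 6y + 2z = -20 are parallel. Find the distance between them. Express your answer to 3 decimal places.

Same normal n = (9, -6, 2) with |n| = √121; distance = |-11 − (-20)| / |n| = 9/√121 ≈ 0.818.

0.818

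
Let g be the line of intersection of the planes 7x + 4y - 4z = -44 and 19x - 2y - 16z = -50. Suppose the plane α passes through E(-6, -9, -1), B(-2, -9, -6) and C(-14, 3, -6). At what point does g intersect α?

Direction of g: (7, 4, -4) × (19, -2, -16) = (-72, 36, -90).
A point on g: solving the two plane equations with x = 0 gives (0, -7, 4).
EB = (4, 0, -5), EC = (-8, 12, -5); a normal to α is EB × EC = (60, 60, 48).
Using E: α has equation 60x + 60y + 48z = -948.
Substitute r = (0, -7, 4) + t(-72, 36, -90) into the plane: -228 + (-6480)t = -948, so t = 1/9.
Intersection: (0, -7, 4) + (1/9)·(-72, 36, -90) = (-8, -3, -6).

(-8, -3, -6)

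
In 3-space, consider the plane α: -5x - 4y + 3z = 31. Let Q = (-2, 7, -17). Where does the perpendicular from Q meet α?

Foot = Q − λn with λ = (n·Q − d)/|n|² = (-69 − 31)/50 = -2.
Foot = (-2, 7, -17) − (-2)·(-5, -4, 3) = (-12, -1, -11).

(-12, -1, -11)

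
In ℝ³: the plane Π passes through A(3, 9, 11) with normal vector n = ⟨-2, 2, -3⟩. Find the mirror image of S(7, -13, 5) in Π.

(-1, -5, -7)

Π: n·r = n·A gives -2x + 2y - 3z = -21.
λ = (n·S − d)/|n|² = (-55 − (-21))/17 = -2.
Reflection = S − 2λn = (7, -13, 5) − (-4)·(-2, 2, -3) = (-1, -5, -7).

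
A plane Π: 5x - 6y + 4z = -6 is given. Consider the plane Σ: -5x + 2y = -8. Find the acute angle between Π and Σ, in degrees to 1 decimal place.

38.5

cos θ = |n₁·n₂| / (|n₁||n₂|) = |-37| / (√77 · √29).
θ = arccos(0.78299) ≈ 38.5°.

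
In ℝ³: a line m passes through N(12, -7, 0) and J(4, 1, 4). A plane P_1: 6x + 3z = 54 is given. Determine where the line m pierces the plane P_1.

A direction vector for m is J − N = (-8, 8, 4).
Substitute r = (12, -7, 0) + t(-8, 8, 4) into the plane: 72 + (-36)t = 54, so t = 1/2.
Intersection: (12, -7, 0) + (1/2)·(-8, 8, 4) = (8, -3, 2).

(8, -3, 2)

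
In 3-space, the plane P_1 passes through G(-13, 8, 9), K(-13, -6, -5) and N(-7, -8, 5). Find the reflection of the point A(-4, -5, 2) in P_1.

(-12, -9, 6)

GK = (0, -14, -14), GN = (6, -16, -4); a normal to P_1 is GK × GN = (-168, -84, 84).
Using G: P_1 has equation -168x - 84y + 84z = 2268.
λ = (n·A − d)/|n|² = (1260 − 2268)/42336 = -1/42.
Reflection = A − 2λn = (-4, -5, 2) − (-1/21)·(-168, -84, 84) = (-12, -9, 6).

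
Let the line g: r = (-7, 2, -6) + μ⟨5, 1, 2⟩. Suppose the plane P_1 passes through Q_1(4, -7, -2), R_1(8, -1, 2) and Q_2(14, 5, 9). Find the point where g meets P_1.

Q_1R_1 = (4, 6, 4), Q_1Q_2 = (10, 12, 11); a normal to P_1 is Q_1R_1 × Q_1Q_2 = (18, -4, -12).
Using Q_1: P_1 has equation 18x - 4y - 12z = 124.
Substitute r = (-7, 2, -6) + t(5, 1, 2) into the plane: -62 + 62t = 124, so t = 3.
Intersection: (-7, 2, -6) + 3·(5, 1, 2) = (8, 5, 0).

(8, 5, 0)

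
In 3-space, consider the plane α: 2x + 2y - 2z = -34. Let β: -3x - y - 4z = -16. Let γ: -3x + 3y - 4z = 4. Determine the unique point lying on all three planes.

(-11, 5, 11)

Solving the 3×3 linear system 2x + 2y - 2z = -34, -3x - y - 4z = -16, -3x + 3y - 4z = 4 (e.g. by elimination or Cramer's rule, determinant = 56) gives (-11, 5, 11).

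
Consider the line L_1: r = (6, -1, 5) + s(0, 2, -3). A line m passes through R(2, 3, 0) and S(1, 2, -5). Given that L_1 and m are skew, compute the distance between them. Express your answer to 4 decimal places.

4.0027

A direction vector for m is S − R = (-1, -1, -5).
Common perpendicular direction n = (0, 2, -3) × (-1, -1, -5) = (-13, 3, 2).
With w = (2, 3, 0) − (6, -1, 5) = (-4, 4, -5), w · n = 54.
Distance = |w · n| / |n| = |54| / √182 ≈ 4.0027.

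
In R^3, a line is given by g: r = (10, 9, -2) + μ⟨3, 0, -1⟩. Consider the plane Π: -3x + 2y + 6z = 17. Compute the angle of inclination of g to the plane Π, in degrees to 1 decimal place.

42.7

sin θ = |n·v| / (|n||v|) = |-15| / (√49 · √10) = 0.67763.
θ ≈ 42.7°.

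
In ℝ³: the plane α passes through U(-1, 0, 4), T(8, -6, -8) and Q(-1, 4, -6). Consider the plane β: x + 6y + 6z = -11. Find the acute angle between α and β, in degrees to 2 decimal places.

UT = (9, -6, -12), UQ = (0, 4, -10); a normal to α is UT × UQ = (108, 90, 36).
Using U: α has equation 108x + 90y + 36z = 36.
cos θ = |n₁·n₂| / (|n₁||n₂|) = |864| / (√21060 · √73).
θ = arccos(0.69682) ≈ 45.83°.

45.83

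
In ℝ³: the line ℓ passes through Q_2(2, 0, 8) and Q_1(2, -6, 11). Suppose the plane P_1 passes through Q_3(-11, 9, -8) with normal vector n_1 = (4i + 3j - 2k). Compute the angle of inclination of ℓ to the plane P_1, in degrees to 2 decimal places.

41.63

A direction vector for ℓ is Q_1 − Q_2 = (0, -6, 3).
P_1: n_1·r = n_1·Q_3 gives 4x + 3y - 2z = -1.
sin θ = |n·v| / (|n||v|) = |-24| / (√29 · √45) = 0.66436.
θ ≈ 41.63°.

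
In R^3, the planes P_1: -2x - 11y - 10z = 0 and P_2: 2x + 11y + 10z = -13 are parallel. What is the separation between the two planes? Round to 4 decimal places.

0.8667

Rescale P_2 by 1/(-1): -2x - 11y - 10z = 13. Then distance = |0 − 13| / √225 ≈ 0.8667.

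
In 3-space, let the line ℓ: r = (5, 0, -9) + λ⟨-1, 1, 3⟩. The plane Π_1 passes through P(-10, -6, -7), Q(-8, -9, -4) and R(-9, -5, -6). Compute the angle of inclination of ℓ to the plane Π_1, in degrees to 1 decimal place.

57.4

PQ = (2, -3, 3), PR = (1, 1, 1); a normal to Π_1 is PQ × PR = (-6, 1, 5).
Using P: Π_1 has equation -6x + y + 5z = 19.
sin θ = |n·v| / (|n||v|) = |22| / (√62 · √11) = 0.84242.
θ ≈ 57.4°.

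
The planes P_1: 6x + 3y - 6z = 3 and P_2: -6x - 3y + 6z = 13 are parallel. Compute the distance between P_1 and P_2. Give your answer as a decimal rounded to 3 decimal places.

1.778

Rescale P_2 by 1/(-1): 6x + 3y - 6z = -13. Then distance = |3 − (-13)| / √81 ≈ 1.778.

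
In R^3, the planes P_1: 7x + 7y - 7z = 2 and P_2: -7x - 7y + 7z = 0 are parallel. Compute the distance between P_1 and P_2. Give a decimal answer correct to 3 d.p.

0.165

Rescale P_2 by 1/(-1): 7x + 7y - 7z = 0. Then distance = |2 − 0| / √147 ≈ 0.165.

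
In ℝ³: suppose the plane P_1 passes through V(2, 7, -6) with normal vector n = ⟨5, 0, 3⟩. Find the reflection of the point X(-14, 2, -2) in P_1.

(6, 2, 10)

P_1: n·r = n·V gives 5x + 3z = -8.
λ = (n·X − d)/|n|² = (-76 − (-8))/34 = -2.
Reflection = X − 2λn = (-14, 2, -2) − (-4)·(5, 0, 3) = (6, 2, 10).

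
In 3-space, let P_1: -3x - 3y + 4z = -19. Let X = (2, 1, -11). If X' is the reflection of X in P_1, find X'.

(-4, -5, -3)

λ = (n·X − d)/|n|² = (-53 − (-19))/34 = -1.
Reflection = X − 2λn = (2, 1, -11) − (-2)·(-3, -3, 4) = (-4, -5, -3).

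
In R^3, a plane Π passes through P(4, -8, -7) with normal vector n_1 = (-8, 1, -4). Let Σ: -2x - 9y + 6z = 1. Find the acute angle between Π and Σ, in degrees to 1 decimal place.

80.1

Π: n_1·r = n_1·P gives -8x + y - 4z = -12.
cos θ = |n₁·n₂| / (|n₁||n₂|) = |-17| / (√81 · √121).
θ = arccos(0.17172) ≈ 80.1°.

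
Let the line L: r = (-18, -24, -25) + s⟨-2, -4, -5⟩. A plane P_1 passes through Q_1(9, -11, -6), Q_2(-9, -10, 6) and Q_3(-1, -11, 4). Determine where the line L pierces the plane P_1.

Q_1Q_2 = (-18, 1, 12), Q_1Q_3 = (-10, 0, 10); a normal to P_1 is Q_1Q_2 × Q_1Q_3 = (10, 60, 10).
Using Q_1: P_1 has equation 10x + 60y + 10z = -630.
Substitute r = (-18, -24, -25) + t(-2, -4, -5) into the plane: -1870 + (-310)t = -630, so t = -4.
Intersection: (-18, -24, -25) + (-4)·(-2, -4, -5) = (-10, -8, -5).

(-10, -8, -5)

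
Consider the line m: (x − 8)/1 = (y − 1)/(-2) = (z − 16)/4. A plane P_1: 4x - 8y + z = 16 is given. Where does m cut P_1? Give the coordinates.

m has direction (1, -2, 4) through (8, 1, 16).
Substitute r = (8, 1, 16) + t(1, -2, 4) into the plane: 40 + 24t = 16, so t = -1.
Intersection: (8, 1, 16) + (-1)·(1, -2, 4) = (7, 3, 12).

(7, 3, 12)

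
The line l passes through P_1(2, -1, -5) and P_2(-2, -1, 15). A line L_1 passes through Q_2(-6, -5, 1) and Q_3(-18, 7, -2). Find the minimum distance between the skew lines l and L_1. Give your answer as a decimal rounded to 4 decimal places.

A direction vector for l is P_2 − P_1 = (-4, 0, 20).
A direction vector for L_1 is Q_3 − Q_2 = (-12, 12, -3).
Common perpendicular direction n = (-4, 0, 20) × (-12, 12, -3) = (-240, -252, -48).
With w = (-6, -5, 1) − (2, -1, -5) = (-8, -4, 6), w · n = 2640.
Distance = |w · n| / |n| = |2640| / √123408 ≈ 7.5151.

7.5151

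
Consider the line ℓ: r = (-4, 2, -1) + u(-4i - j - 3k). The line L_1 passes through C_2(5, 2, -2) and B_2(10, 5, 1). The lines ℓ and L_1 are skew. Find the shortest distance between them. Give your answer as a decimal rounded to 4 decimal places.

6.2917

A direction vector for L_1 is B_2 − C_2 = (5, 3, 3).
Common perpendicular direction n = (-4, -1, -3) × (5, 3, 3) = (6, -3, -7).
With w = (5, 2, -2) − (-4, 2, -1) = (9, 0, -1), w · n = 61.
Distance = |w · n| / |n| = |61| / √94 ≈ 6.2917.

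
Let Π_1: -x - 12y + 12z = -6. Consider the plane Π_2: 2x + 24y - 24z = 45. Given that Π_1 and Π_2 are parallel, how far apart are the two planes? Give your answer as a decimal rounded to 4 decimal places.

0.9706

Rescale Π_2 by 1/(-2): -x - 12y + 12z = -45/2. Then distance = |-6 − (-45/2)| / √289 ≈ 0.9706.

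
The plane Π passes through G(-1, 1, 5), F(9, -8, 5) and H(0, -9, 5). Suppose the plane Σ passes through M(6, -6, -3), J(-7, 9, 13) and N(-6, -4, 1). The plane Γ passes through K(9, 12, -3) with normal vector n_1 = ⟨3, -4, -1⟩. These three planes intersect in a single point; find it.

GF = (10, -9, 0), GH = (1, -10, 0); a normal to Π is GF × GH = (0, 0, -91).
Using G: Π has equation -91z = -455.
MJ = (-13, 15, 16), MN = (-12, 2, 4); a normal to Σ is MJ × MN = (28, -140, 154).
Using M: Σ has equation 28x - 140y + 154z = 546.
Γ: n_1·r = n_1·K gives 3x - 4y - z = -18.
Solving the 3×3 linear system -91z = -455, 28x - 140y + 154z = 546, 3x - 4y - z = -18 (e.g. by elimination or Cramer's rule, determinant = -28028) gives (-3, 1, 5).

(-3, 1, 5)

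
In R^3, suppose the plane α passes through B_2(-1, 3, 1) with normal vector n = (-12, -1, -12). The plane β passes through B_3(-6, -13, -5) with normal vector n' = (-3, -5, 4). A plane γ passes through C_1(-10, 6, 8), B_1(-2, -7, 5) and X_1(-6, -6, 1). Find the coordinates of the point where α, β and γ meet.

(-2, -9, 3)

α: n·r = n·B_2 gives -12x - y - 12z = -3.
β: n'·r = n'·B_3 gives -3x - 5y + 4z = 63.
C_1B_1 = (8, -13, -3), C_1X_1 = (4, -12, -7); a normal to γ is C_1B_1 × C_1X_1 = (55, 44, -44).
Using C_1: γ has equation 55x + 44y - 44z = -638.
Solving the 3×3 linear system -12x - y - 12z = -3, -3x - 5y + 4z = 63, 55x + 44y - 44z = -638 (e.g. by elimination or Cramer's rule, determinant = -2332) gives (-2, -9, 3).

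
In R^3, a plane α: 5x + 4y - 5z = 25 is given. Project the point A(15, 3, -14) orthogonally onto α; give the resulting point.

Foot = A − λn with λ = (n·A − d)/|n|² = (157 − 25)/66 = 2.
Foot = (15, 3, -14) − 2·(5, 4, -5) = (5, -5, -4).

(5, -5, -4)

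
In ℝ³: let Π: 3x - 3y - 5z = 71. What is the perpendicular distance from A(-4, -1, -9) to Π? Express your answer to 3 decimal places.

5.337

n·A − d = (3)·(-4) + (-3)·(-1) + (-5)·(-9) − 71 = -35; |n| = √43.
Distance = |-35| / √43 = 35/√43 ≈ 5.337.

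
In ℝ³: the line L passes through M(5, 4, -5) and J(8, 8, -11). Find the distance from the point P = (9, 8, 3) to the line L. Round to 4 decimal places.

9.4574

A direction vector for L is J − M = (3, 4, -6).
Taking (5, 4, -5) on L with direction v = (3, 4, -6): w = P − (5, 4, -5) = (4, 4, 8), and w × v = (-56, 48, 4).
Distance = |w × v| / |v| = √5456 / √61 ≈ 9.4574.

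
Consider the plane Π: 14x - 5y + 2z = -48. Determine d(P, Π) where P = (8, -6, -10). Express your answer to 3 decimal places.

n·P − d = (14)·(8) + (-5)·(-6) + (2)·(-10) − (-48) = 170; |n| = √225.
Distance = |170| / √225 = 170/√225 ≈ 11.333.

11.333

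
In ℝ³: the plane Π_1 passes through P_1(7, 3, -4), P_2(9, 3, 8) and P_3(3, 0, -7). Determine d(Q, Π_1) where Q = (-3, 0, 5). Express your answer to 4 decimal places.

P_1P_2 = (2, 0, 12), P_1P_3 = (-4, -3, -3); a normal to Π_1 is P_1P_2 × P_1P_3 = (36, -42, -6).
Using P_1: Π_1 has equation 36x - 42y - 6z = 150.
n·Q − d = (36)·(-3) + (-42)·(0) + (-6)·(5) − 150 = -288; |n| = √3096.
Distance = |-288| / √3096 = 288/√3096 ≈ 5.1760.

5.1760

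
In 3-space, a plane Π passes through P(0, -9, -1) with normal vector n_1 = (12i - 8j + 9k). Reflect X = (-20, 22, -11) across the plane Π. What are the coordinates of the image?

Π: n_1·r = n_1·P gives 12x - 8y + 9z = 63.
λ = (n·X − d)/|n|² = (-515 − 63)/289 = -2.
Reflection = X − 2λn = (-20, 22, -11) − (-4)·(12, -8, 9) = (28, -10, 25).

(28, -10, 25)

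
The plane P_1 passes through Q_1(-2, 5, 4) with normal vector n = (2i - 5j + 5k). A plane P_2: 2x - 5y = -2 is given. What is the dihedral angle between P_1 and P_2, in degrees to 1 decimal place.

42.9

P_1: n·r = n·Q_1 gives 2x - 5y + 5z = -9.
cos θ = |n₁·n₂| / (|n₁||n₂|) = |29| / (√54 · √29).
θ = arccos(0.73283) ≈ 42.9°.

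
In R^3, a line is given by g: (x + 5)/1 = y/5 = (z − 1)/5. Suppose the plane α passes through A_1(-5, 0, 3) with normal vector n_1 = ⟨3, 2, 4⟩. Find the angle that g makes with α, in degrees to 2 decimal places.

59.10

g has direction (1, 5, 5) through (-5, 0, 1).
α: n_1·r = n_1·A_1 gives 3x + 2y + 4z = -3.
sin θ = |n·v| / (|n||v|) = |33| / (√29 · √51) = 0.85808.
θ ≈ 59.10°.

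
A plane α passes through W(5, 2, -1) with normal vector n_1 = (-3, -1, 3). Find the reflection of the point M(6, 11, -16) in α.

(-12, 5, 2)

α: n_1·r = n_1·W gives -3x - y + 3z = -20.
λ = (n·M − d)/|n|² = (-77 − (-20))/19 = -3.
Reflection = M − 2λn = (6, 11, -16) − (-6)·(-3, -1, 3) = (-12, 5, 2).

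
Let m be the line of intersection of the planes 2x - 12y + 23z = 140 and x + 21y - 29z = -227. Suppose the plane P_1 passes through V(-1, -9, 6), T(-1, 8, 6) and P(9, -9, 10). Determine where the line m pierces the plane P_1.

(-6, -5, 4)

Direction of m: (2, -12, 23) × (1, 21, -29) = (-135, 81, 54).
A point on m: solving the two plane equations with x = -11 gives (-11, -2, 6).
VT = (0, 17, 0), VP = (10, 0, 4); a normal to P_1 is VT × VP = (68, 0, -170).
Using V: P_1 has equation 68x - 170z = -1088.
Substitute r = (-11, -2, 6) + t(-135, 81, 54) into the plane: -1768 + (-18360)t = -1088, so t = -1/27.
Intersection: (-11, -2, 6) + (-1/27)·(-135, 81, 54) = (-6, -5, 4).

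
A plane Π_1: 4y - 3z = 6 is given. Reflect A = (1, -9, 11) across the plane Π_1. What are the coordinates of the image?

λ = (n·A − d)/|n|² = (-69 − 6)/25 = -3.
Reflection = A − 2λn = (1, -9, 11) − (-6)·(0, 4, -3) = (1, 15, -7).

(1, 15, -7)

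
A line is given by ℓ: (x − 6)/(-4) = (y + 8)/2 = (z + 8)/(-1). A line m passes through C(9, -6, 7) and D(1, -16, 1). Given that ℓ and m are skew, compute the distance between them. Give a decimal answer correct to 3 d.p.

ℓ has direction (-4, 2, -1) through (6, -8, -8).
A direction vector for m is D − C = (-8, -10, -6).
Common perpendicular direction n = (-4, 2, -1) × (-8, -10, -6) = (-22, -16, 56).
With w = (9, -6, 7) − (6, -8, -8) = (3, 2, 15), w · n = 742.
Distance = |w · n| / |n| = |742| / √3876 ≈ 11.918.

11.918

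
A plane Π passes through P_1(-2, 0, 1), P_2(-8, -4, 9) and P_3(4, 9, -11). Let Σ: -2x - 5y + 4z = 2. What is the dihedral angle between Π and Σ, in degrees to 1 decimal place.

80.9

P_1P_2 = (-6, -4, 8), P_1P_3 = (6, 9, -12); a normal to Π is P_1P_2 × P_1P_3 = (-24, -24, -30).
Using P_1: Π has equation -24x - 24y - 30z = 18.
cos θ = |n₁·n₂| / (|n₁||n₂|) = |48| / (√2052 · √45).
θ = arccos(0.15796) ≈ 80.9°.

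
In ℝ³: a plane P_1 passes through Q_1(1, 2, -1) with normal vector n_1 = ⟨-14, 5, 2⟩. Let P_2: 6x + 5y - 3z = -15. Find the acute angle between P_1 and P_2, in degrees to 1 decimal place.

58.8

P_1: n_1·r = n_1·Q_1 gives -14x + 5y + 2z = -6.
cos θ = |n₁·n₂| / (|n₁||n₂|) = |-65| / (√225 · √70).
θ = arccos(0.51793) ≈ 58.8°.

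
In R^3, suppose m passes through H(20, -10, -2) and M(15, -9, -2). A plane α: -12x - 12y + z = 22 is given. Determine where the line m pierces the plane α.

A direction vector for m is M − H = (-5, 1, 0).
Substitute r = (20, -10, -2) + t(-5, 1, 0) into the plane: -122 + 48t = 22, so t = 3.
Intersection: (20, -10, -2) + 3·(-5, 1, 0) = (5, -7, -2).

(5, -7, -2)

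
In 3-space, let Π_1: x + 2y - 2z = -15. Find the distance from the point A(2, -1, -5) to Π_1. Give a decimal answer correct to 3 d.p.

n·A − d = (1)·(2) + (2)·(-1) + (-2)·(-5) − (-15) = 25; |n| = √9.
Distance = |25| / √9 = 25/√9 ≈ 8.333.

8.333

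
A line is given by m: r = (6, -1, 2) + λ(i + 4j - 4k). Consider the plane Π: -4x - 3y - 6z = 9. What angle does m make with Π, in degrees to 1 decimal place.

10.3

sin θ = |n·v| / (|n||v|) = |8| / (√61 · √33) = 0.17831.
θ ≈ 10.3°.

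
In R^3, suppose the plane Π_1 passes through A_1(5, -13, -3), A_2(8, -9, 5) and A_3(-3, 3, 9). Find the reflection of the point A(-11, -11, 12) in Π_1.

A_1A_2 = (3, 4, 8), A_1A_3 = (-8, 16, 12); a normal to Π_1 is A_1A_2 × A_1A_3 = (-80, -100, 80).
Using A_1: Π_1 has equation -80x - 100y + 80z = 660.
λ = (n·A − d)/|n|² = (2940 − 660)/22800 = 1/10.
Reflection = A − 2λn = (-11, -11, 12) − (1/5)·(-80, -100, 80) = (5, 9, -4).

(5, 9, -4)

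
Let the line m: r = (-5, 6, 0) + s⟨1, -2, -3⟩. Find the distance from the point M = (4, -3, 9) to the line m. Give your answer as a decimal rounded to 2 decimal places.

15.59

Taking (-5, 6, 0) on m with direction v = (1, -2, -3): w = M − (-5, 6, 0) = (9, -9, 9), and w × v = (45, 36, -9).
Distance = |w × v| / |v| = √3402 / √14 ≈ 15.59.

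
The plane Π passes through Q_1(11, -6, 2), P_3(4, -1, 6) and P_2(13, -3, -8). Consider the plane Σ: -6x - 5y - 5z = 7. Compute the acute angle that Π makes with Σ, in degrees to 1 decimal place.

Q_1P_3 = (-7, 5, 4), Q_1P_2 = (2, 3, -10); a normal to Π is Q_1P_3 × Q_1P_2 = (-62, -62, -31).
Using Q_1: Π has equation -62x - 62y - 31z = -372.
cos θ = |n₁·n₂| / (|n₁||n₂|) = |837| / (√8649 · √86).
θ = arccos(0.97049) ≈ 14.0°.

14.0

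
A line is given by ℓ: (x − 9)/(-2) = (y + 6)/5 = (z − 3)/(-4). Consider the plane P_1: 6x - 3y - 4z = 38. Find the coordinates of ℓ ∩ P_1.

(5, 4, -5)

ℓ has direction (-2, 5, -4) through (9, -6, 3).
Substitute r = (9, -6, 3) + t(-2, 5, -4) into the plane: 60 + (-11)t = 38, so t = 2.
Intersection: (9, -6, 3) + 2·(-2, 5, -4) = (5, 4, -5).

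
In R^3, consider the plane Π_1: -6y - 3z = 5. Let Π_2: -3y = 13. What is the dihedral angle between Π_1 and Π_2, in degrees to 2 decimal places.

cos θ = |n₁·n₂| / (|n₁||n₂|) = |18| / (√45 · √9).
θ = arccos(0.89443) ≈ 26.57°.

26.57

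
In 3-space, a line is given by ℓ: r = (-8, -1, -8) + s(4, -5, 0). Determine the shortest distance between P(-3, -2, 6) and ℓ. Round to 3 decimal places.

14.379

Taking (-8, -1, -8) on ℓ with direction v = (4, -5, 0): w = P − (-8, -1, -8) = (5, -1, 14), and w × v = (70, 56, -21).
Distance = |w × v| / |v| = √8477 / √41 ≈ 14.379.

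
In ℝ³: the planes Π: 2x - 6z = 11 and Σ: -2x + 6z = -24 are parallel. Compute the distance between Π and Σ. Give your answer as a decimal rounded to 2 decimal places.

Rescale Σ by 1/(-1): 2x - 6z = 24. Then distance = |11 − 24| / √40 ≈ 2.06.

2.06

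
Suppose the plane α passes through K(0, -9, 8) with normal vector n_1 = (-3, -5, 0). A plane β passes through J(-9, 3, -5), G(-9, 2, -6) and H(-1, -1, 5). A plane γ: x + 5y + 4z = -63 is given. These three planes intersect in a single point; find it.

(-5, -6, -7)

α: n_1·r = n_1·K gives -3x - 5y = 45.
JG = (0, -1, -1), JH = (8, -4, 10); a normal to β is JG × JH = (-14, -8, 8).
Using J: β has equation -14x - 8y + 8z = 62.
Solving the 3×3 linear system -3x - 5y = 45, -14x - 8y + 8z = 62, x + 5y + 4z = -63 (e.g. by elimination or Cramer's rule, determinant = -104) gives (-5, -6, -7).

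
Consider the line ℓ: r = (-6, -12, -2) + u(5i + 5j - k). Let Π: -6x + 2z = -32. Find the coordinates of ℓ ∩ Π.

(4, -2, -4)

Substitute r = (-6, -12, -2) + t(5, 5, -1) into the plane: 32 + (-32)t = -32, so t = 2.
Intersection: (-6, -12, -2) + 2·(5, 5, -1) = (4, -2, -4).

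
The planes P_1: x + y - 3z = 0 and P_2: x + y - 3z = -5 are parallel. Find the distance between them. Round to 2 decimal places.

Same normal n = (1, 1, -3) with |n| = √11; distance = |0 − (-5)| / |n| = 5/√11 ≈ 1.51.

1.51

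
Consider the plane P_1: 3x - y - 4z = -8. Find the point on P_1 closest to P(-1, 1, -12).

(-7, 3, -4)

Foot = P − λn with λ = (n·P − d)/|n|² = (44 − (-8))/26 = 2.
Foot = (-1, 1, -12) − 2·(3, -1, -4) = (-7, 3, -4).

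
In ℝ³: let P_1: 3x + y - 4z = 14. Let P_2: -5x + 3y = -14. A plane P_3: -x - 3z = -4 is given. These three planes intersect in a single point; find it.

(4, 2, 0)

Solving the 3×3 linear system 3x + y - 4z = 14, -5x + 3y = -14, -x - 3z = -4 (e.g. by elimination or Cramer's rule, determinant = -54) gives (4, 2, 0).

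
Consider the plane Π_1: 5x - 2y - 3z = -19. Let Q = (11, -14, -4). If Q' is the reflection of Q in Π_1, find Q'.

λ = (n·Q − d)/|n|² = (95 − (-19))/38 = 3.
Reflection = Q − 2λn = (11, -14, -4) − 6·(5, -2, -3) = (-19, -2, 14).

(-19, -2, 14)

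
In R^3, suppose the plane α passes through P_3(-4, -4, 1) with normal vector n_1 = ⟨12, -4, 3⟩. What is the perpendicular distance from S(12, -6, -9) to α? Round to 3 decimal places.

α: n_1·r = n_1·P_3 gives 12x - 4y + 3z = -29.
n·S − d = (12)·(12) + (-4)·(-6) + (3)·(-9) − (-29) = 170; |n| = √169.
Distance = |170| / √169 = 170/√169 ≈ 13.077.

13.077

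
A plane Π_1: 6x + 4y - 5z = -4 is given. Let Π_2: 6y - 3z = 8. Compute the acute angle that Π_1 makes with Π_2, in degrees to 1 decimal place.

48.5

cos θ = |n₁·n₂| / (|n₁||n₂|) = |39| / (√77 · √45).
θ = arccos(0.66254) ≈ 48.5°.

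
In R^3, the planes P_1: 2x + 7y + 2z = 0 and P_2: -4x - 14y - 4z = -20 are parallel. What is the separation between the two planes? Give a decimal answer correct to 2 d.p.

Rescale P_2 by 1/(-2): 2x + 7y + 2z = 10. Then distance = |0 − 10| / √57 ≈ 1.32.

1.32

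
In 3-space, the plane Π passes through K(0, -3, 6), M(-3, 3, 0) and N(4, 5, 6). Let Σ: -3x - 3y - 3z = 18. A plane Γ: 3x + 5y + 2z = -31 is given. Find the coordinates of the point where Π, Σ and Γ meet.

(-4, -5, 3)

KM = (-3, 6, -6), KN = (4, 8, 0); a normal to Π is KM × KN = (48, -24, -48).
Using K: Π has equation 48x - 24y - 48z = -216.
Solving the 3×3 linear system 48x - 24y - 48z = -216, -3x - 3y - 3z = 18, 3x + 5y + 2z = -31 (e.g. by elimination or Cramer's rule, determinant = 792) gives (-4, -5, 3).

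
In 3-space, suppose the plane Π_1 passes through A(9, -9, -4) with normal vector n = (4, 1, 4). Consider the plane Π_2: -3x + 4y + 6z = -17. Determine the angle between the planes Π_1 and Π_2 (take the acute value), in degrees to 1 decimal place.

69.1

Π_1: n·r = n·A gives 4x + y + 4z = 11.
cos θ = |n₁·n₂| / (|n₁||n₂|) = |16| / (√33 · √61).
θ = arccos(0.35661) ≈ 69.1°.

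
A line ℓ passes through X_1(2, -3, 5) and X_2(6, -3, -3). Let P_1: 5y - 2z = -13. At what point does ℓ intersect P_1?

(5, -3, -1)

A direction vector for ℓ is X_2 − X_1 = (4, 0, -8).
Substitute r = (2, -3, 5) + t(4, 0, -8) into the plane: -25 + 16t = -13, so t = 3/4.
Intersection: (2, -3, 5) + (3/4)·(4, 0, -8) = (5, -3, -1).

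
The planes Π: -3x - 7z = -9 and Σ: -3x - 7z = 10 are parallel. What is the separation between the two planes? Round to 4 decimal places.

2.4948

Same normal n = (-3, 0, -7) with |n| = √58; distance = |-9 − 10| / |n| = 19/√58 ≈ 2.4948.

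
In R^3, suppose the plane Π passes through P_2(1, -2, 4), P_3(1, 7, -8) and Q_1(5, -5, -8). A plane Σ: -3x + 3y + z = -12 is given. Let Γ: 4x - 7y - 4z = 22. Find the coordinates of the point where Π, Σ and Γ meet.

(2, -2, 0)

P_2P_3 = (0, 9, -12), P_2Q_1 = (4, -3, -12); a normal to Π is P_2P_3 × P_2Q_1 = (-144, -48, -36).
Using P_2: Π has equation -144x - 48y - 36z = -192.
Solving the 3×3 linear system -144x - 48y - 36z = -192, -3x + 3y + z = -12, 4x - 7y - 4z = 22 (e.g. by elimination or Cramer's rule, determinant = 780) gives (2, -2, 0).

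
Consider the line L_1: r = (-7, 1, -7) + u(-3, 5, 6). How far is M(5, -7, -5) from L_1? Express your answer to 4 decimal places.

Taking (-7, 1, -7) on L_1 with direction v = (-3, 5, 6): w = M − (-7, 1, -7) = (12, -8, 2), and w × v = (-58, -78, 36).
Distance = |w × v| / |v| = √10744 / √70 ≈ 12.3889.

12.3889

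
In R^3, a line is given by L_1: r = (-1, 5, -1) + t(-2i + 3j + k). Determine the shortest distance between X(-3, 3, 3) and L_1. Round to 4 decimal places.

4.8697

Taking (-1, 5, -1) on L_1 with direction v = (-2, 3, 1): w = X − (-1, 5, -1) = (-2, -2, 4), and w × v = (-14, -6, -10).
Distance = |w × v| / |v| = √332 / √14 ≈ 4.8697.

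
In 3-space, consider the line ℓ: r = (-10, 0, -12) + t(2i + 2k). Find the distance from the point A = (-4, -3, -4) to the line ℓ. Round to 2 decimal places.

3.32

Taking (-10, 0, -12) on ℓ with direction v = (2, 0, 2): w = A − (-10, 0, -12) = (6, -3, 8), and w × v = (-6, 4, 6).
Distance = |w × v| / |v| = √88 / √8 ≈ 3.32.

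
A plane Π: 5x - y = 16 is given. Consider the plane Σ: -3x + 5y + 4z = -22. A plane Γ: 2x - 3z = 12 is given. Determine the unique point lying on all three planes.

(3, -1, -2)

Solving the 3×3 linear system 5x - y = 16, -3x + 5y + 4z = -22, 2x - 3z = 12 (e.g. by elimination or Cramer's rule, determinant = -74) gives (3, -1, -2).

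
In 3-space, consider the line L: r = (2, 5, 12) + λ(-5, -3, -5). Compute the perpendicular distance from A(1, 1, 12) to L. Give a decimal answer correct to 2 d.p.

3.48

Taking (2, 5, 12) on L with direction v = (-5, -3, -5): w = A − (2, 5, 12) = (-1, -4, 0), and w × v = (20, -5, -17).
Distance = |w × v| / |v| = √714 / √59 ≈ 3.48.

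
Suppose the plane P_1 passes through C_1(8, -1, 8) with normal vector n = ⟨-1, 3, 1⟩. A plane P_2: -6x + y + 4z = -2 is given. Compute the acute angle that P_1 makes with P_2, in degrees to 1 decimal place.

P_1: n·r = n·C_1 gives -x + 3y + z = -3.
cos θ = |n₁·n₂| / (|n₁||n₂|) = |13| / (√11 · √53).
θ = arccos(0.53840) ≈ 57.4°.

57.4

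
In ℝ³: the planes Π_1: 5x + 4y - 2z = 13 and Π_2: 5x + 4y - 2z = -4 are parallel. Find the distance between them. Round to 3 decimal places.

Same normal n = (5, 4, -2) with |n| = √45; distance = |13 − (-4)| / |n| = 17/√45 ≈ 2.534.

2.534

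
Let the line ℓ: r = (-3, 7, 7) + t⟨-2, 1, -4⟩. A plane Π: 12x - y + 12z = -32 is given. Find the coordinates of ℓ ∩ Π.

(-5, 8, 3)

Substitute r = (-3, 7, 7) + t(-2, 1, -4) into the plane: 41 + (-73)t = -32, so t = 1.
Intersection: (-3, 7, 7) + 1·(-2, 1, -4) = (-5, 8, 3).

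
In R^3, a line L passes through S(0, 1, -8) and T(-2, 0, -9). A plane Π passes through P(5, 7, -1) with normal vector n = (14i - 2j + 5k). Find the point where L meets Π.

A direction vector for L is T − S = (-2, -1, -1).
Π: n·r = n·P gives 14x - 2y + 5z = 51.
Substitute r = (0, 1, -8) + t(-2, -1, -1) into the plane: -42 + (-31)t = 51, so t = -3.
Intersection: (0, 1, -8) + (-3)·(-2, -1, -1) = (6, 4, -5).

(6, 4, -5)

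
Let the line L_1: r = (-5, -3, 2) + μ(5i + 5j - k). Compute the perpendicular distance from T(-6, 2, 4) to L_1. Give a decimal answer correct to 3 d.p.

4.863

Taking (-5, -3, 2) on L_1 with direction v = (5, 5, -1): w = T − (-5, -3, 2) = (-1, 5, 2), and w × v = (-15, 9, -30).
Distance = |w × v| / |v| = √1206 / √51 ≈ 4.863.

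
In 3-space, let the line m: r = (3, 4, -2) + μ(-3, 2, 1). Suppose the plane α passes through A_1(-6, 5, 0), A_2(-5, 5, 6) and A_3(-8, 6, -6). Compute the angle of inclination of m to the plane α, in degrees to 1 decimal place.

A_1A_2 = (1, 0, 6), A_1A_3 = (-2, 1, -6); a normal to α is A_1A_2 × A_1A_3 = (-6, -6, 1).
Using A_1: α has equation -6x - 6y + z = 6.
sin θ = |n·v| / (|n||v|) = |7| / (√73 · √14) = 0.21896.
θ ≈ 12.6°.

12.6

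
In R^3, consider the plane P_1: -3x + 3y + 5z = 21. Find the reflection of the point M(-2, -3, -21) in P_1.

λ = (n·M − d)/|n|² = (-108 − 21)/43 = -3.
Reflection = M − 2λn = (-2, -3, -21) − (-6)·(-3, 3, 5) = (-20, 15, 9).

(-20, 15, 9)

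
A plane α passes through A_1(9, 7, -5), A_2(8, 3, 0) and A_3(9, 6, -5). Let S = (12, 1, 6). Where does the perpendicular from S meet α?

(7, 1, 5)

A_1A_2 = (-1, -4, 5), A_1A_3 = (0, -1, 0); a normal to α is A_1A_2 × A_1A_3 = (5, 0, 1).
Using A_1: α has equation 5x + z = 40.
Foot = S − λn with λ = (n·S − d)/|n|² = (66 − 40)/26 = 1.
Foot = (12, 1, 6) − 1·(5, 0, 1) = (7, 1, 5).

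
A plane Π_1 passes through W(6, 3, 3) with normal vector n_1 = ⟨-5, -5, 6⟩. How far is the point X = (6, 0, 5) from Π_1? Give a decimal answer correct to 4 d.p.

2.9115

Π_1: n_1·r = n_1·W gives -5x - 5y + 6z = -27.
n·X − d = (-5)·(6) + (-5)·(0) + (6)·(5) − (-27) = 27; |n| = √86.
Distance = |27| / √86 = 27/√86 ≈ 2.9115.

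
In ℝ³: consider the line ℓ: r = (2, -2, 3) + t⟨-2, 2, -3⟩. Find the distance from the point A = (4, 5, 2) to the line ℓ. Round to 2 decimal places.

Taking (2, -2, 3) on ℓ with direction v = (-2, 2, -3): w = A − (2, -2, 3) = (2, 7, -1), and w × v = (-19, 8, 18).
Distance = |w × v| / |v| = √749 / √17 ≈ 6.64.

6.64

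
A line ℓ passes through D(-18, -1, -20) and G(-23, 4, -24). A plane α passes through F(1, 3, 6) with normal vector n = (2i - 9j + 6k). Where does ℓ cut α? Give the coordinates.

(-8, -11, -12)

A direction vector for ℓ is G − D = (-5, 5, -4).
α: n·r = n·F gives 2x - 9y + 6z = 11.
Substitute r = (-18, -1, -20) + t(-5, 5, -4) into the plane: -147 + (-79)t = 11, so t = -2.
Intersection: (-18, -1, -20) + (-2)·(-5, 5, -4) = (-8, -11, -12).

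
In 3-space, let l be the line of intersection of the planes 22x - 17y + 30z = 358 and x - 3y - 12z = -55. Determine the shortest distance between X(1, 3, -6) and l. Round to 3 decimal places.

14.024

Direction of l: (22, -17, 30) × (1, -3, -12) = (294, 294, -49).
A point on l: solving the two plane equations with x = 5 gives (5, -4, 6).
Taking (5, -4, 6) on l with direction v = (294, 294, -49): w = X − (5, -4, 6) = (-4, 7, -12), and w × v = (3185, -3724, -3234).
Distance = |w × v| / |v| = √34471157 / √175273 ≈ 14.024.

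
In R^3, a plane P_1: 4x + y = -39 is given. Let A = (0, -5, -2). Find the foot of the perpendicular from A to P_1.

(-8, -7, -2)

Foot = A − λn with λ = (n·A − d)/|n|² = (-5 − (-39))/17 = 2.
Foot = (0, -5, -2) − 2·(4, 1, 0) = (-8, -7, -2).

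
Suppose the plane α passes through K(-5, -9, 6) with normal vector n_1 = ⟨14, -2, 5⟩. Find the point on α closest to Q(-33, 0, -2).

(-5, -4, 8)

α: n_1·r = n_1·K gives 14x - 2y + 5z = -22.
Foot = Q − λn with λ = (n·Q − d)/|n|² = (-472 − (-22))/225 = -2.
Foot = (-33, 0, -2) − (-2)·(14, -2, 5) = (-5, -4, 8).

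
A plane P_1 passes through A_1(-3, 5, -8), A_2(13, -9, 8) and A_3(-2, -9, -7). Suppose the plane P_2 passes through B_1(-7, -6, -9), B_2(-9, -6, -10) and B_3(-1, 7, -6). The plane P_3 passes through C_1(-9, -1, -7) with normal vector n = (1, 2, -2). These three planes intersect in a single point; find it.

A_1A_2 = (16, -14, 16), A_1A_3 = (1, -14, 1); a normal to P_1 is A_1A_2 × A_1A_3 = (210, 0, -210).
Using A_1: P_1 has equation 210x - 210z = 1050.
B_1B_2 = (-2, 0, -1), B_1B_3 = (6, 13, 3); a normal to P_2 is B_1B_2 × B_1B_3 = (13, 0, -26).
Using B_1: P_2 has equation 13x - 26z = 143.
P_3: n·r = n·C_1 gives x + 2y - 2z = 3.
Solving the 3×3 linear system 210x - 210z = 1050, 13x - 26z = 143, x + 2y - 2z = 3 (e.g. by elimination or Cramer's rule, determinant = 5460) gives (-1, -4, -6).

(-1, -4, -6)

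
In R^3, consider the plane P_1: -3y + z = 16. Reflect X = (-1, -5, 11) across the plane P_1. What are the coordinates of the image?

λ = (n·X − d)/|n|² = (26 − 16)/10 = 1.
Reflection = X − 2λn = (-1, -5, 11) − 2·(0, -3, 1) = (-1, 1, 9).

(-1, 1, 9)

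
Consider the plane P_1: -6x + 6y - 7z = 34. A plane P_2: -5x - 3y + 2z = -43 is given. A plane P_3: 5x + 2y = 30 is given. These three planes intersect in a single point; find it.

Solving the 3×3 linear system -6x + 6y - 7z = 34, -5x - 3y + 2z = -43, 5x + 2y = 30 (e.g. by elimination or Cramer's rule, determinant = 49) gives (4, 5, -4).

(4, 5, -4)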